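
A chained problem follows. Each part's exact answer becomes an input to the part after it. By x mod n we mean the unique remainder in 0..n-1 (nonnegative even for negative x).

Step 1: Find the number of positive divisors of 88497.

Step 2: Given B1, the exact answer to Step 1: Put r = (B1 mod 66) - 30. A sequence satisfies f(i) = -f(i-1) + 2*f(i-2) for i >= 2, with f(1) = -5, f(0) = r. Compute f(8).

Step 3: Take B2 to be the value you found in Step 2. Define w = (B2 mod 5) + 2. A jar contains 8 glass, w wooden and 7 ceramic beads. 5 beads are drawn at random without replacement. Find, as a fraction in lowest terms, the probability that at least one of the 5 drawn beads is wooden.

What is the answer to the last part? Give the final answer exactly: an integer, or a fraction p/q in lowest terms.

265/408

Step 1: 88497 = 3^2 * 9833; number of divisors = (2+1) * (1+1) = 6; answer 6
Step 2: B1 = 6; r = -24; f(2) = -1*(-5) + 2*(-24) = -43; iterating: f(2)=-43, f(3)=33, f(4)=-119, f(5)=185, f(6)=-423, f(7)=793, f(8)=-1639; answer -1639
Step 3: B2 = -1639; w = 3; total draws C(18,5) = 8568; complement C(15,5) = 3003; favorable 8568 - 3003 = 5565; P = 265/408; answer 265/408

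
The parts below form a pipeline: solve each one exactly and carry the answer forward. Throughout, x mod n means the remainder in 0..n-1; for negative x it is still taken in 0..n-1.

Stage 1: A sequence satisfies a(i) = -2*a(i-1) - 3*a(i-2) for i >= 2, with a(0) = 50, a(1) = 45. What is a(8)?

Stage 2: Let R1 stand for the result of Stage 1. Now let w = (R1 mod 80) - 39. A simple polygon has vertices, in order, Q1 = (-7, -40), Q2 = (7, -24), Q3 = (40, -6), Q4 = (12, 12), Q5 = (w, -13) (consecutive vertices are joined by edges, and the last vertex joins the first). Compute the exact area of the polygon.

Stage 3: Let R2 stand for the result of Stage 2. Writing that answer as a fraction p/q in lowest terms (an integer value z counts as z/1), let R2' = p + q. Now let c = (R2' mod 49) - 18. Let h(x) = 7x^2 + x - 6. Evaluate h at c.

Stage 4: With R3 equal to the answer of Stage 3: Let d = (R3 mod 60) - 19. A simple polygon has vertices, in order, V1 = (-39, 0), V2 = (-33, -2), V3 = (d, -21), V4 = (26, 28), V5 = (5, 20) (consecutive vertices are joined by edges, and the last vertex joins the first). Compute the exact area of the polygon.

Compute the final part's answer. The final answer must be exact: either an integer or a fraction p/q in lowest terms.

2627/2

Stage 1: a(2) = -2*(45) - 3*(50) = -240; iterating: a(2)=-240, a(3)=345, a(4)=30, a(5)=-1095, a(6)=2100, a(7)=-915, a(8)=-4470; answer -4470
Stage 2: R1 = -4470; w = -29; cross terms: (-7*-24 - 7*-40)=448, (7*-6 - 40*-24)=918, (40*12 - 12*-6)=552, (12*-13 - -29*12)=192, (-29*-40 - -7*-13)=1069; twice the area = |3179| = 3179; area = 3179/2; answer 3179/2
Stage 3: R2 = 3179/2; threaded value p + q = 3181; c = 27; 7*(27)^2 + 1*(27)^1 - 6 = (5103) + (27) + (-6) = 5124; answer 5124
Stage 4: R3 = 5124; d = 5; cross terms: (-39*-2 - -33*0)=78, (-33*-21 - 5*-2)=703, (5*28 - 26*-21)=686, (26*20 - 5*28)=380, (5*0 - -39*20)=780; twice the area = |2627| = 2627; area = 2627/2; answer 2627/2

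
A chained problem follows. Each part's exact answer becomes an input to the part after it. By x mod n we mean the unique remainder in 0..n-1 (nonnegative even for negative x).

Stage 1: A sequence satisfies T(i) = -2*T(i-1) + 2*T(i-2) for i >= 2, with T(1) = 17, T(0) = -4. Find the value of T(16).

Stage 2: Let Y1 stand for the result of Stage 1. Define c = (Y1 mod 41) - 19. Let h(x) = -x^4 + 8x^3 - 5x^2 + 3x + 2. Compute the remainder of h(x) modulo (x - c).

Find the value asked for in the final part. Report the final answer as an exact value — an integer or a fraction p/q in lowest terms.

-61388

Stage 1: T(2) = -2*(17) + 2*(-4) = -42; iterating: T(2)=-42, T(3)=118, T(4)=-320, T(5)=876, T(6)=-2392, T(7)=6536, T(8)=-17856, T(9)=48784, T(10)=-133280, T(11)=364128, T(12)=-994816, T(13)=2717888, T(14)=-7425408, T(15)=20286592, T(16)=-55424000; answer -55424000
Stage 2: Y1 = -55424000; c = -14; remainder = value at the root: -1*(-14)^4 + 8*(-14)^3 - 5*(-14)^2 + 3*(-14)^1 + 2 = (-38416) + (-21952) + (-980) + (-42) + (2) = -61388; answer -61388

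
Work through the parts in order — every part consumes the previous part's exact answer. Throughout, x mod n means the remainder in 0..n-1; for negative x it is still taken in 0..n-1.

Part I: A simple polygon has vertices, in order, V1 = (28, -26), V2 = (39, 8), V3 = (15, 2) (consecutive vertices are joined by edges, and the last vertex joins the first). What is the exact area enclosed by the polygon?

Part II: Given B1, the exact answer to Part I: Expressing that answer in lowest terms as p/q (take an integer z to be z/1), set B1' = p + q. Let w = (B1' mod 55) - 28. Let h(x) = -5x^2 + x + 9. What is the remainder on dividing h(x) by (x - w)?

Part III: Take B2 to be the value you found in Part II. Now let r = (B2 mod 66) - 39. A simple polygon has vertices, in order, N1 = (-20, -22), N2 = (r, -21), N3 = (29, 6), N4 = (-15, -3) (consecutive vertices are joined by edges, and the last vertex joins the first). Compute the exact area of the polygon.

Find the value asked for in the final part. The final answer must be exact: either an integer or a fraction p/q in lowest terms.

903

Part I: cross terms: (28*8 - 39*-26)=1238, (39*2 - 15*8)=-42, (15*-26 - 28*2)=-446; twice the area = |750| = 750; area = 375; answer 375
Part II: B1 = 375; threaded value p + q = 376; w = 18; remainder = value at the root: -5*(18)^2 + 1*(18)^1 + 9 = (-1620) + (18) + (9) = -1593; answer -1593
Part III: B2 = -1593; r = 18; cross terms: (-20*-21 - 18*-22)=816, (18*6 - 29*-21)=717, (29*-3 - -15*6)=3, (-15*-22 - -20*-3)=270; twice the area = |1806| = 1806; area = 903; answer 903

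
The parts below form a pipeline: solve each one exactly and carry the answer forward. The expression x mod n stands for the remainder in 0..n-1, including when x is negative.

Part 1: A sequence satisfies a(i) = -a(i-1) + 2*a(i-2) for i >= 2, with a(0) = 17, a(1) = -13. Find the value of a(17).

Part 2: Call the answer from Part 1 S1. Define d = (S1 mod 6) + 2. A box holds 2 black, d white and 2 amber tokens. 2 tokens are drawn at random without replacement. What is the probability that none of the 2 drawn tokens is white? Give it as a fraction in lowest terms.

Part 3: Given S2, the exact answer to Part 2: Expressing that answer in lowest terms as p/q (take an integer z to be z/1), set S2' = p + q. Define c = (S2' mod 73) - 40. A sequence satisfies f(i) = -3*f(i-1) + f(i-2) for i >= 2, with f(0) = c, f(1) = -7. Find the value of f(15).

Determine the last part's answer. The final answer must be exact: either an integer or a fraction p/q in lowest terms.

-224887453

Part 1: a(2) = -1*(-13) + 2*(17) = 47; iterating: a(2)=47, a(3)=-73, a(4)=167, a(5)=-313, a(6)=647, a(7)=-1273, a(8)=2567, a(9)=-5113, a(10)=10247, a(11)=-20473, a(12)=40967, a(13)=-81913, a(14)=163847, a(15)=-327673, a(16)=655367, a(17)=-1310713; answer -1310713
Part 2: S1 = -1310713; d = 7; total draws C(11,2) = 55; favorable C(4,2) = 6; P = 6/55; answer 6/55
Part 3: S2 = 6/55; threaded value p + q = 61; c = 21; f(2) = -3*(-7) + 1*(21) = 42; iterating: f(2)=42, f(3)=-133, f(4)=441, f(5)=-1456, f(6)=4809, f(7)=-15883, f(8)=52458, f(9)=-173257, f(10)=572229, f(11)=-1889944, f(12)=6242061, f(13)=-20616127, f(14)=68090442, f(15)=-224887453; answer -224887453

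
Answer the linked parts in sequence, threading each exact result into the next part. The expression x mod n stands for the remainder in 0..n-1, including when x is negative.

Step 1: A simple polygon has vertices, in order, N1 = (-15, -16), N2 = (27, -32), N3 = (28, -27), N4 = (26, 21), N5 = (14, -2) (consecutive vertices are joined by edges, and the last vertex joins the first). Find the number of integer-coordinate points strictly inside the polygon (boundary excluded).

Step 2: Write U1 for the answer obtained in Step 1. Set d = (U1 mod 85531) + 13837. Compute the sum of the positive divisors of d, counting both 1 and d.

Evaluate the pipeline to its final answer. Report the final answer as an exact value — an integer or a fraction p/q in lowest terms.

15120

Step 1: cross terms: (-15*-32 - 27*-16)=912, (27*-27 - 28*-32)=167, (28*21 - 26*-27)=1290, (26*-2 - 14*21)=-346, (14*-16 - -15*-2)=-254; twice the area = |1769| = 1769; area = 1769/2; boundary points = 2 + 1 + 2 + 1 + 1 = 7; strictly interior points = area - boundary/2 + 1 = 882; answer 882
Step 2: U1 = 882; d = 14719; 14719 = 41 * 359; sigma = (1 + 41) * (1 + 359) = 42 * 360 = 15120; answer 15120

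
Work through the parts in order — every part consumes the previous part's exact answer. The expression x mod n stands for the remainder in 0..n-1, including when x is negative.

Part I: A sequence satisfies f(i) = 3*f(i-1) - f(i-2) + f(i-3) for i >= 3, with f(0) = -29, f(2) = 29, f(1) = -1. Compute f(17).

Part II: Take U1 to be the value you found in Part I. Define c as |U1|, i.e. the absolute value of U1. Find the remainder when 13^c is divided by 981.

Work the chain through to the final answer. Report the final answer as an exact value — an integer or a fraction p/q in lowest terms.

Part I: f(3) = 3*(29) - 1*(-1) + 1*(-29) = 59; iterating: f(3)=59, f(4)=147, f(5)=411, f(6)=1145, f(7)=3171, f(8)=8779, f(9)=24311, f(10)=67325, f(11)=186443, f(12)=516315, f(13)=1429827, f(14)=3959609, f(15)=10965315, f(16)=30366163, f(17)=84092783; answer 84092783
Part II: U1 = 84092783; c = 84092783; squarings mod 981: 13^1=13, 13^2=169, 13^4=112, 13^8=772, 13^16=517, 13^32=457, 13^64=877, 13^128=25, 13^256=625, 13^512=187, 13^1024=634, 13^2048=727, 13^4096=751, 13^8192=907, 13^16384=571, 13^32768=349, 13^65536=157, 13^131072=124, 13^262144=661, 13^524288=376, 13^1048576=112, 13^2097152=772, 13^4194304=517, 13^8388608=457, 13^16777216=877, 13^33554432=25, 13^67108864=625; 13^84092783 = 13^1 * 13^2 * 13^4 * 13^8 * 13^32 * 13^64 * 13^256 * 13^512 * 13^1024 * 13^8192 * 13^65536 * 13^131072 * 13^16777216 * 13^67108864 = 268 (mod 981); answer 268

268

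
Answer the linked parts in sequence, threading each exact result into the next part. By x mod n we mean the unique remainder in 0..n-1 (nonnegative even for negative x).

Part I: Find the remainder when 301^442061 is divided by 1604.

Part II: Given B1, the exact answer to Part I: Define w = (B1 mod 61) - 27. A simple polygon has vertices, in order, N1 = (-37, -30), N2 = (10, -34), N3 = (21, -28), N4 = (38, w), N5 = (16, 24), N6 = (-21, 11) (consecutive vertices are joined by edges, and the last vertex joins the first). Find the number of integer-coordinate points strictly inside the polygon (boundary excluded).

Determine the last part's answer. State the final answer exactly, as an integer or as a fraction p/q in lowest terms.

2775

Part I: squarings mod 1604: 301^1=301, 301^2=777, 301^4=625, 301^8=853, 301^16=997, 301^32=1133, 301^64=489, 301^128=125, 301^256=1189, 301^512=597, 301^1024=321, 301^2048=385, 301^4096=657, 301^8192=173, 301^16384=1057, 301^32768=865, 301^65536=761, 301^131072=77, 301^262144=1117; 301^442061 = 301^1 * 301^4 * 301^8 * 301^64 * 301^128 * 301^512 * 301^1024 * 301^2048 * 301^4096 * 301^8192 * 301^32768 * 301^131072 * 301^262144 = 1221 (mod 1604); answer 1221
Part II: B1 = 1221; w = -26; cross terms: (-37*-34 - 10*-30)=1558, (10*-28 - 21*-34)=434, (21*-26 - 38*-28)=518, (38*24 - 16*-26)=1328, (16*11 - -21*24)=680, (-21*-30 - -37*11)=1037; twice the area = |5555| = 5555; area = 5555/2; boundary points = 1 + 1 + 1 + 2 + 1 + 1 = 7; strictly interior points = area - boundary/2 + 1 = 2775; answer 2775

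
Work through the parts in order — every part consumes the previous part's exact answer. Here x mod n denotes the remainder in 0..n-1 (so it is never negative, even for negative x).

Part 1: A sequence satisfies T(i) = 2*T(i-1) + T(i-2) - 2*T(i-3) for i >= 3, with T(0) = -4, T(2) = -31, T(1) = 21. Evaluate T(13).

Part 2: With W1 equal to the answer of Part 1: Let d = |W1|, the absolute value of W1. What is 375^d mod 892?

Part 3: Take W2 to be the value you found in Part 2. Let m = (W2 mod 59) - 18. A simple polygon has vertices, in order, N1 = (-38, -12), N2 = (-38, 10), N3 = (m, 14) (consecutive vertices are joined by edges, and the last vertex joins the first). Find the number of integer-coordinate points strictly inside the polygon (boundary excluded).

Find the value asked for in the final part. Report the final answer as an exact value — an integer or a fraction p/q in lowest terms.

462

Part 1: T(3) = 2*(-31) + 1*(21) - 2*(-4) = -33; iterating: T(3)=-33, T(4)=-139, T(5)=-249, T(6)=-571, T(7)=-1113, T(8)=-2299, T(9)=-4569, T(10)=-9211, T(11)=-18393, T(12)=-36859, T(13)=-73689; answer -73689
Part 2: W1 = -73689; d = 73689; squarings mod 892: 375^1=375, 375^2=581, 375^4=385, 375^8=153, 375^16=217, 375^32=705, 375^64=181, 375^128=649, 375^256=177, 375^512=109, 375^1024=285, 375^2048=53, 375^4096=133, 375^8192=741, 375^16384=501, 375^32768=349, 375^65536=489; 375^73689 = 375^1 * 375^8 * 375^16 * 375^64 * 375^128 * 375^256 * 375^512 * 375^1024 * 375^2048 * 375^4096 * 375^65536 = 495 (mod 892); answer 495
Part 3: W2 = 495; m = 5; cross terms: (-38*10 - -38*-12)=-836, (-38*14 - 5*10)=-582, (5*-12 - -38*14)=472; twice the area = |-946| = 946; area = 473; boundary points = 22 + 1 + 1 = 24; strictly interior points = area - boundary/2 + 1 = 462; answer 462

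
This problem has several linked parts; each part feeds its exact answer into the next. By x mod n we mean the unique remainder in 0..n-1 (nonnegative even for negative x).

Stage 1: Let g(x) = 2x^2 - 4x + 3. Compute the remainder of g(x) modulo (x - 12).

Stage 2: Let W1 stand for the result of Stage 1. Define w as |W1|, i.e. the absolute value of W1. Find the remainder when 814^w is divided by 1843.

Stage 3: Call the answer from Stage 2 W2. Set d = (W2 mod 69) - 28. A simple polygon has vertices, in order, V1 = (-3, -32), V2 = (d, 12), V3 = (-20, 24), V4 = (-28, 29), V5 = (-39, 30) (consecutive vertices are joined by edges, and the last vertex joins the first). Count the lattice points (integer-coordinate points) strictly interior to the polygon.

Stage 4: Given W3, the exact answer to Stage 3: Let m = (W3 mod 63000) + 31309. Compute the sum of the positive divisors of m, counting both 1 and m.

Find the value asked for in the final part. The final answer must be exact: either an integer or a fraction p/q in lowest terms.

Stage 1: remainder = value at the root: 2*(12)^2 - 4*(12)^1 + 3 = (288) + (-48) + (3) = 243; answer 243
Stage 2: W1 = 243; w = 243; squarings mod 1843: 814^1=814, 814^2=959, 814^4=24, 814^8=576, 814^16=36, 814^32=1296, 814^64=643, 814^128=617; 814^243 = 814^1 * 814^2 * 814^16 * 814^32 * 814^64 * 814^128 = 1388 (mod 1843); answer 1388
Stage 3: W2 = 1388; d = -20; cross terms: (-3*12 - -20*-32)=-676, (-20*24 - -20*12)=-240, (-20*29 - -28*24)=92, (-28*30 - -39*29)=291, (-39*-32 - -3*30)=1338; twice the area = |805| = 805; area = 805/2; boundary points = 1 + 12 + 1 + 1 + 2 = 17; strictly interior points = area - boundary/2 + 1 = 395; answer 395
Stage 4: W3 = 395; m = 31704; 31704 = 2^3 * 3 * 1321; sigma = (1 + 2 + 4 + 8) * (1 + 3) * (1 + 1321) = 15 * 4 * 1322 = 79320; answer 79320

79320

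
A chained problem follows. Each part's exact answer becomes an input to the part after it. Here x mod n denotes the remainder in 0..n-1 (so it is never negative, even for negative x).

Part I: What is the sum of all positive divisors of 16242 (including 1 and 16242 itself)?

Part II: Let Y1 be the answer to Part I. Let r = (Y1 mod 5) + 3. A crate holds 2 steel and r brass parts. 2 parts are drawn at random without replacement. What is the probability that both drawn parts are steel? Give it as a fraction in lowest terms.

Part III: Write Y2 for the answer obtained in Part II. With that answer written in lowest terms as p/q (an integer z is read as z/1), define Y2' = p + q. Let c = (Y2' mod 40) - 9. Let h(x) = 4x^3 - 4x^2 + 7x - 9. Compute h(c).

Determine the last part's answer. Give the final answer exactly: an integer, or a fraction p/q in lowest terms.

1216

Part I: 16242 = 2 * 3 * 2707; sigma = (1 + 2) * (1 + 3) * (1 + 2707) = 3 * 4 * 2708 = 32496; answer 32496
Part II: Y1 = 32496; r = 4; total draws C(6,2) = 15; favorable C(2,2) = 1; P = 1/15; answer 1/15
Part III: Y2 = 1/15; threaded value p + q = 16; c = 7; 4*(7)^3 - 4*(7)^2 + 7*(7)^1 - 9 = (1372) + (-196) + (49) + (-9) = 1216; answer 1216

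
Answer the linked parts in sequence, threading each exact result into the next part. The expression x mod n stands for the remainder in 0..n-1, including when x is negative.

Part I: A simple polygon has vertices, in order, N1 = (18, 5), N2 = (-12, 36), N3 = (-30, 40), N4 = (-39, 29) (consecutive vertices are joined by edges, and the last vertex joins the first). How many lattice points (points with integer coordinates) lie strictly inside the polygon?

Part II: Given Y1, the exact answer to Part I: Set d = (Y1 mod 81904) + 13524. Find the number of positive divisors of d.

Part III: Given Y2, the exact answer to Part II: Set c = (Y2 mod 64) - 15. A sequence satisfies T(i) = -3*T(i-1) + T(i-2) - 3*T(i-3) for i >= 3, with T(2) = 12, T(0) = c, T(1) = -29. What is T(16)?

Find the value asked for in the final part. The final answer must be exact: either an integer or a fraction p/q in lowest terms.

Part I: cross terms: (18*36 - -12*5)=708, (-12*40 - -30*36)=600, (-30*29 - -39*40)=690, (-39*5 - 18*29)=-717; twice the area = |1281| = 1281; area = 1281/2; boundary points = 1 + 2 + 1 + 3 = 7; strictly interior points = area - boundary/2 + 1 = 638; answer 638
Part II: Y1 = 638; d = 14162; 14162 = 2 * 73 * 97; number of divisors = (1+1) * (1+1) * (1+1) = 8; answer 8
Part III: Y2 = 8; c = -7; T(3) = -3*(12) + 1*(-29) - 3*(-7) = -44; iterating: T(3)=-44, T(4)=231, T(5)=-773, T(6)=2682, T(7)=-9512, T(8)=33537, T(9)=-118169, T(10)=416580, T(11)=-1468520, T(12)=5176647, T(13)=-18248201, T(14)=64326810, T(15)=-226758572, T(16)=799347129; answer 799347129

799347129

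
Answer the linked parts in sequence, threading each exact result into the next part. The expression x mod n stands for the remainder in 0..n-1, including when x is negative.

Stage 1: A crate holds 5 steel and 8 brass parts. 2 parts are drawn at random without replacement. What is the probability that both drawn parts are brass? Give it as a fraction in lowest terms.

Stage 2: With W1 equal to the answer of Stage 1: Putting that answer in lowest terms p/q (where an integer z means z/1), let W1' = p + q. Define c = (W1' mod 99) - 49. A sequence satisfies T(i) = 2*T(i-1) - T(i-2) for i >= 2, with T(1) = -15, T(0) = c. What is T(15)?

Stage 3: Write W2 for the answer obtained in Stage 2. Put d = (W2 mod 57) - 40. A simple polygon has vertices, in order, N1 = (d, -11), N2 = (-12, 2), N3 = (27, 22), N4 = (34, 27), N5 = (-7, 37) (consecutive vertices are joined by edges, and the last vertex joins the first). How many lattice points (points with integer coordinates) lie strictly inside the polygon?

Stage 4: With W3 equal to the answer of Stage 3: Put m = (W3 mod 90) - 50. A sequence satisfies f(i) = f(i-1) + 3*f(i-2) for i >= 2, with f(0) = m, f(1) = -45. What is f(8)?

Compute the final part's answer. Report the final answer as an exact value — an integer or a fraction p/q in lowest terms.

-2199

Stage 1: total draws C(13,2) = 78; favorable C(8,2) = 28; P = 14/39; answer 14/39
Stage 2: W1 = 14/39; threaded value p + q = 53; c = 4; T(2) = 2*(-15) - 1*(4) = -34; iterating: T(2)=-34, T(3)=-53, T(4)=-72, T(5)=-91, T(6)=-110, T(7)=-129, T(8)=-148, T(9)=-167, T(10)=-186, T(11)=-205, T(12)=-224, T(13)=-243, T(14)=-262, T(15)=-281; answer -281
Stage 3: W2 = -281; d = -36; cross terms: (-36*2 - -12*-11)=-204, (-12*22 - 27*2)=-318, (27*27 - 34*22)=-19, (34*37 - -7*27)=1447, (-7*-11 - -36*37)=1409; twice the area = |2315| = 2315; area = 2315/2; boundary points = 1 + 1 + 1 + 1 + 1 = 5; strictly interior points = area - boundary/2 + 1 = 1156; answer 1156
Stage 4: W3 = 1156; m = 26; f(2) = 1*(-45) + 3*(26) = 33; iterating: f(2)=33, f(3)=-102, f(4)=-3, f(5)=-309, f(6)=-318, f(7)=-1245, f(8)=-2199; answer -2199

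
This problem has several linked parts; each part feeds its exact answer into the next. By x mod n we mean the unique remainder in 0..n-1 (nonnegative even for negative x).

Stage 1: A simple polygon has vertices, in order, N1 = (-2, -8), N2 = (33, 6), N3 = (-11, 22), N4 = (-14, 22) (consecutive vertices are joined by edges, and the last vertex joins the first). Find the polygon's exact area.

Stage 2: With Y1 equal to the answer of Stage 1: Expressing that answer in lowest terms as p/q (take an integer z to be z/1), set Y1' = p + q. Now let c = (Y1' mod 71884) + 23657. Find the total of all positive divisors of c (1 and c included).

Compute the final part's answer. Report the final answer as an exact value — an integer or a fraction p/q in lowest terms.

35100

Stage 1: cross terms: (-2*6 - 33*-8)=252, (33*22 - -11*6)=792, (-11*22 - -14*22)=66, (-14*-8 - -2*22)=156; twice the area = |1266| = 1266; area = 633; answer 633
Stage 2: Y1 = 633; threaded value p + q = 634; c = 24291; 24291 = 3^2 * 2699; sigma = (1 + 3 + 9) * (1 + 2699) = 13 * 2700 = 35100; answer 35100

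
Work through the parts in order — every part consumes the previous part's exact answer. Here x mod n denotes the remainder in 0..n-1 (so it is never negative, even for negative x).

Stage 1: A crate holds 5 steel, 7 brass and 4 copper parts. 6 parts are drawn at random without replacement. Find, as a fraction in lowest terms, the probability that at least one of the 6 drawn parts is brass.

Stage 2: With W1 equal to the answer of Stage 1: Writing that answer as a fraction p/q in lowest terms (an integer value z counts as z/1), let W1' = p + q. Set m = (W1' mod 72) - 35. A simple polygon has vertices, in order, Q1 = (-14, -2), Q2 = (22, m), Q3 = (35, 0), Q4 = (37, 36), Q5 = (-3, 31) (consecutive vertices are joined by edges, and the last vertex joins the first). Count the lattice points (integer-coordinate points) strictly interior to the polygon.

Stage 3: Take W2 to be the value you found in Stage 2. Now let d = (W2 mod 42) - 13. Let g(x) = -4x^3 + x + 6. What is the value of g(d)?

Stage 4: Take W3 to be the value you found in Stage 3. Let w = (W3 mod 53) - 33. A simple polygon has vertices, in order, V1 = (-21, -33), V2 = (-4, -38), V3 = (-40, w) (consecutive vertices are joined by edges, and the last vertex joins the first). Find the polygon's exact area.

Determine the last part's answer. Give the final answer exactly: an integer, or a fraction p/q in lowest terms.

Stage 1: total draws C(16,6) = 8008; complement C(9,6) = 84; favorable 8008 - 84 = 7924; P = 283/286; answer 283/286
Stage 2: W1 = 283/286; threaded value p + q = 569; m = 30; cross terms: (-14*30 - 22*-2)=-376, (22*0 - 35*30)=-1050, (35*36 - 37*0)=1260, (37*31 - -3*36)=1255, (-3*-2 - -14*31)=440; twice the area = |1529| = 1529; area = 1529/2; boundary points = 4 + 1 + 2 + 5 + 11 = 23; strictly interior points = area - boundary/2 + 1 = 754; answer 754
Stage 3: W2 = 754; d = 27; -4*(27)^3 + 1*(27)^1 + 6 = (-78732) + (27) + (6) = -78699; answer -78699
Stage 4: W3 = -78699; w = -27; cross terms: (-21*-38 - -4*-33)=666, (-4*-27 - -40*-38)=-1412, (-40*-33 - -21*-27)=753; twice the area = |7| = 7; area = 7/2; answer 7/2

7/2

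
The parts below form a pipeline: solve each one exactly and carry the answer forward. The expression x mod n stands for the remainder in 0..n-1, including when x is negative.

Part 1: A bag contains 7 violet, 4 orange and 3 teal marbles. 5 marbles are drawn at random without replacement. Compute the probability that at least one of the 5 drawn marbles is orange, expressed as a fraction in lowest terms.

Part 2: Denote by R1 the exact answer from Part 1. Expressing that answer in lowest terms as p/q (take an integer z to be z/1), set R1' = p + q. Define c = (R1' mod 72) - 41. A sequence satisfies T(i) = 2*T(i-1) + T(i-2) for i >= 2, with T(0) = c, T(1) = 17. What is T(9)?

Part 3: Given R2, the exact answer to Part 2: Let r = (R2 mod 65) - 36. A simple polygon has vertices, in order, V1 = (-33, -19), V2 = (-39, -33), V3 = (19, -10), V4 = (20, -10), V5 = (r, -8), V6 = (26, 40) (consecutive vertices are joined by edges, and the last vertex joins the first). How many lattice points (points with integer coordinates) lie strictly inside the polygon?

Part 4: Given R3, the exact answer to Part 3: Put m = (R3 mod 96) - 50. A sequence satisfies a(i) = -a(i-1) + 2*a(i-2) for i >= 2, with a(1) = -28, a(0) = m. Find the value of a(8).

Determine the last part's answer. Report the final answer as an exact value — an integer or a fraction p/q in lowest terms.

Part 1: total draws C(14,5) = 2002; complement C(10,5) = 252; favorable 2002 - 252 = 1750; P = 125/143; answer 125/143
Part 2: R1 = 125/143; threaded value p + q = 268; c = 11; T(2) = 2*(17) + 1*(11) = 45; iterating: T(2)=45, T(3)=107, T(4)=259, T(5)=625, T(6)=1509, T(7)=3643, T(8)=8795, T(9)=21233; answer 21233
Part 3: R2 = 21233; r = 7; cross terms: (-33*-33 - -39*-19)=348, (-39*-10 - 19*-33)=1017, (19*-10 - 20*-10)=10, (20*-8 - 7*-10)=-90, (7*40 - 26*-8)=488, (26*-19 - -33*40)=826; twice the area = |2599| = 2599; area = 2599/2; boundary points = 2 + 1 + 1 + 1 + 1 + 59 = 65; strictly interior points = area - boundary/2 + 1 = 1268; answer 1268
Part 4: R3 = 1268; m = -30; a(2) = -1*(-28) + 2*(-30) = -32; iterating: a(2)=-32, a(3)=-24, a(4)=-40, a(5)=-8, a(6)=-72, a(7)=56, a(8)=-200; answer -200

-200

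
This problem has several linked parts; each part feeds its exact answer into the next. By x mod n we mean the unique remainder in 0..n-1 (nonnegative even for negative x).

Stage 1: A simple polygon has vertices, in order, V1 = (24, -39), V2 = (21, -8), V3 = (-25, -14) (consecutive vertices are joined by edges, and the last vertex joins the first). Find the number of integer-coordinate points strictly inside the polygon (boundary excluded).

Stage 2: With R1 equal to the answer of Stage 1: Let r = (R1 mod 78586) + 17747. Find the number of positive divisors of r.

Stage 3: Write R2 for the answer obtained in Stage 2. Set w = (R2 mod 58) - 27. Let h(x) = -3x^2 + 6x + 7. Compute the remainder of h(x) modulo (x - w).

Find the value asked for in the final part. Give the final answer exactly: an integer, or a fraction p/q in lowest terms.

Stage 1: cross terms: (24*-8 - 21*-39)=627, (21*-14 - -25*-8)=-494, (-25*-39 - 24*-14)=1311; twice the area = |1444| = 1444; area = 722; boundary points = 1 + 2 + 1 = 4; strictly interior points = area - boundary/2 + 1 = 721; answer 721
Stage 2: R1 = 721; r = 18468; 18468 = 2^2 * 3^5 * 19; number of divisors = (2+1) * (5+1) * (1+1) = 36; answer 36
Stage 3: R2 = 36; w = 9; remainder = value at the root: -3*(9)^2 + 6*(9)^1 + 7 = (-243) + (54) + (7) = -182; answer -182

-182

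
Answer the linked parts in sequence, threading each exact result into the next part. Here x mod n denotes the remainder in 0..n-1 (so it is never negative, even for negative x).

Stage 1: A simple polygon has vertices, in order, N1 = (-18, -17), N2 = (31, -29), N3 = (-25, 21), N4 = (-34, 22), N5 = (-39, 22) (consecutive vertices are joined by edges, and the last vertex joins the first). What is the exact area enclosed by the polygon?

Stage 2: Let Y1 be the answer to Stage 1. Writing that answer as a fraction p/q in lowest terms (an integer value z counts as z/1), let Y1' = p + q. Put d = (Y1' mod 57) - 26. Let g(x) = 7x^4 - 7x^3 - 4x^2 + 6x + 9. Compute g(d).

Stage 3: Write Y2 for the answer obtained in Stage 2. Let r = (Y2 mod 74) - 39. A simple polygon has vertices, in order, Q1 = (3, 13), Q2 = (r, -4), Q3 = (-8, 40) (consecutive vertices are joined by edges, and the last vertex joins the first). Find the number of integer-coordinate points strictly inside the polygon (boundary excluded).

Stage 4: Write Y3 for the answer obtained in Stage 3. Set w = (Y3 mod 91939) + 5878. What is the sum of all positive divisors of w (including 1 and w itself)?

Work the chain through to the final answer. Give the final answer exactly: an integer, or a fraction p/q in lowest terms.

Stage 1: cross terms: (-18*-29 - 31*-17)=1049, (31*21 - -25*-29)=-74, (-25*22 - -34*21)=164, (-34*22 - -39*22)=110, (-39*-17 - -18*22)=1059; twice the area = |2308| = 2308; area = 1154; answer 1154
Stage 2: Y1 = 1154; threaded value p + q = 1155; d = -11; 7*(-11)^4 - 7*(-11)^3 - 4*(-11)^2 + 6*(-11)^1 + 9 = (102487) + (9317) + (-484) + (-66) + (9) = 111263; answer 111263
Stage 3: Y2 = 111263; r = 2; cross terms: (3*-4 - 2*13)=-38, (2*40 - -8*-4)=48, (-8*13 - 3*40)=-224; twice the area = |-214| = 214; area = 107; boundary points = 1 + 2 + 1 = 4; strictly interior points = area - boundary/2 + 1 = 106; answer 106
Stage 4: Y3 = 106; w = 5984; 5984 = 2^5 * 11 * 17; sigma = (1 + 2 + 4 + 8 + 16 + 32) * (1 + 11) * (1 + 17) = 63 * 12 * 18 = 13608; answer 13608

13608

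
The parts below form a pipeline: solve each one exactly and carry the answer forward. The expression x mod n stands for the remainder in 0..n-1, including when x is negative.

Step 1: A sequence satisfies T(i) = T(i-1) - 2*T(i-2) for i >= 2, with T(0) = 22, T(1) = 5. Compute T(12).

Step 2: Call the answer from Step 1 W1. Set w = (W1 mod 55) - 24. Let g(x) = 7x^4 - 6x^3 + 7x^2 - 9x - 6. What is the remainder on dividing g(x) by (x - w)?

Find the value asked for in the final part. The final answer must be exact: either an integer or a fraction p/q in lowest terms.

Step 1: T(2) = 1*(5) - 2*(22) = -39; iterating: T(2)=-39, T(3)=-49, T(4)=29, T(5)=127, T(6)=69, T(7)=-185, T(8)=-323, T(9)=47, T(10)=693, T(11)=599, T(12)=-787; answer -787
Step 2: W1 = -787; w = 14; remainder = value at the root: 7*(14)^4 - 6*(14)^3 + 7*(14)^2 - 9*(14)^1 - 6 = (268912) + (-16464) + (1372) + (-126) + (-6) = 253688; answer 253688

253688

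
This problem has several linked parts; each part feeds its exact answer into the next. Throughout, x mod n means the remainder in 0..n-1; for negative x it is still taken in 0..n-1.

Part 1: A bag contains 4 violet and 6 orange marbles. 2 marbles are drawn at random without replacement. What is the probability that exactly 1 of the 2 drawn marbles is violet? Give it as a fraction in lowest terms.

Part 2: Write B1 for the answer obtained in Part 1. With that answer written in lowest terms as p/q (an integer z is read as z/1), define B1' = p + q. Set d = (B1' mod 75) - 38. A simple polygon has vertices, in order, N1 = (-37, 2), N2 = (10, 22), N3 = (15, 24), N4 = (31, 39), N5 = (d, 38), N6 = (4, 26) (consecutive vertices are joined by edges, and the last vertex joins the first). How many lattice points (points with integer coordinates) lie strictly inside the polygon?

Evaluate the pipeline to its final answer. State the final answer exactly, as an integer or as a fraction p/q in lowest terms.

Part 1: total draws C(10,2) = 45; favorable C(4,1)*C(6,1) = 24; P = 8/15; answer 8/15
Part 2: B1 = 8/15; threaded value p + q = 23; d = -15; cross terms: (-37*22 - 10*2)=-834, (10*24 - 15*22)=-90, (15*39 - 31*24)=-159, (31*38 - -15*39)=1763, (-15*26 - 4*38)=-542, (4*2 - -37*26)=970; twice the area = |1108| = 1108; area = 554; boundary points = 1 + 1 + 1 + 1 + 1 + 1 = 6; strictly interior points = area - boundary/2 + 1 = 552; answer 552

552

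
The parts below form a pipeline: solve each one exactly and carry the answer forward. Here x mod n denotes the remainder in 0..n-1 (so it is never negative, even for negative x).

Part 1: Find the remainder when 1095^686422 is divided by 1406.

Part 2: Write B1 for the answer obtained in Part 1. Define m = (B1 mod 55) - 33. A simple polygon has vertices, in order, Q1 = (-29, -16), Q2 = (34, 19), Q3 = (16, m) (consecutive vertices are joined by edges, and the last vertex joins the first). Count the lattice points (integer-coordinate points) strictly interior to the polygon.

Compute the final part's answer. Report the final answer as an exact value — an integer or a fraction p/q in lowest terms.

55

Part 1: squarings mod 1406: 1095^1=1095, 1095^2=1113, 1095^4=83, 1095^8=1265, 1095^16=197, 1095^32=847, 1095^64=349, 1095^128=885, 1095^256=83, 1095^512=1265, 1095^1024=197, 1095^2048=847, 1095^4096=349, 1095^8192=885, 1095^16384=83, 1095^32768=1265, 1095^65536=197, 1095^131072=847, 1095^262144=349, 1095^524288=885; 1095^686422 = 1095^2 * 1095^4 * 1095^16 * 1095^64 * 1095^256 * 1095^2048 * 1095^4096 * 1095^8192 * 1095^16384 * 1095^131072 * 1095^524288 = 539 (mod 1406); answer 539
Part 2: B1 = 539; m = 11; cross terms: (-29*19 - 34*-16)=-7, (34*11 - 16*19)=70, (16*-16 - -29*11)=63; twice the area = |126| = 126; area = 63; boundary points = 7 + 2 + 9 = 18; strictly interior points = area - boundary/2 + 1 = 55; answer 55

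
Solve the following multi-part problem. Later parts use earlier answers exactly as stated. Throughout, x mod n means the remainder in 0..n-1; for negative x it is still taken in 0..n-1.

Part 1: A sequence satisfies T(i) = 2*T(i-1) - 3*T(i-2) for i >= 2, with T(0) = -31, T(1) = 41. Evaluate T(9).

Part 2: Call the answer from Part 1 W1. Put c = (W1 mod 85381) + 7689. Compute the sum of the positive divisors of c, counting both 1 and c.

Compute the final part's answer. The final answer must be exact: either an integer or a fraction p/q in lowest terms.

Part 1: T(2) = 2*(41) - 3*(-31) = 175; iterating: T(2)=175, T(3)=227, T(4)=-71, T(5)=-823, T(6)=-1433, T(7)=-397, T(8)=3505, T(9)=8201; answer 8201
Part 2: W1 = 8201; c = 15890; 15890 = 2 * 5 * 7 * 227; sigma = (1 + 2) * (1 + 5) * (1 + 7) * (1 + 227) = 3 * 6 * 8 * 228 = 32832; answer 32832

32832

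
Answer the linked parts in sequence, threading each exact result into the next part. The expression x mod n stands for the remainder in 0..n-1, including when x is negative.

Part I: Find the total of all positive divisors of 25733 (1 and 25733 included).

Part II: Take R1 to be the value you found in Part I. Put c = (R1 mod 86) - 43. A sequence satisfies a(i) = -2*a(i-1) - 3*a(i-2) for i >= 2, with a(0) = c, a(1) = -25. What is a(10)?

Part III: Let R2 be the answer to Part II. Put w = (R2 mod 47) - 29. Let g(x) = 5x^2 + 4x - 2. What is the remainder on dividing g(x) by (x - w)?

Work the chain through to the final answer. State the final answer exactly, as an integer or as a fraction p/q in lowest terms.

215

Part I: 25733 is prime, so its only divisors are 1 and 25733; sigma = 1 + 25733 = 25734; answer 25734
Part II: R1 = 25734; c = -23; a(2) = -2*(-25) - 3*(-23) = 119; iterating: a(2)=119, a(3)=-163, a(4)=-31, a(5)=551, a(6)=-1009, a(7)=365, a(8)=2297, a(9)=-5689, a(10)=4487; answer 4487
Part III: R2 = 4487; w = -7; remainder = value at the root: 5*(-7)^2 + 4*(-7)^1 - 2 = (245) + (-28) + (-2) = 215; answer 215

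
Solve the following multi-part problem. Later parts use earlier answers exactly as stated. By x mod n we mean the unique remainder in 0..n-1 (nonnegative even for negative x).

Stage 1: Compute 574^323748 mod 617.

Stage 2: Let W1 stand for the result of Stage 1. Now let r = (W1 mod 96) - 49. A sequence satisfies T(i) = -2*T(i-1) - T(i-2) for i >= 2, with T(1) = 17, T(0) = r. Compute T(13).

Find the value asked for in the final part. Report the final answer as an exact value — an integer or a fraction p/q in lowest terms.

-307

Stage 1: squarings mod 617: 574^1=574, 574^2=615, 574^4=4, 574^8=16, 574^16=256, 574^32=134, 574^64=63, 574^128=267, 574^256=334, 574^512=496, 574^1024=450, 574^2048=124, 574^4096=568, 574^8192=550, 574^16384=170, 574^32768=518, 574^65536=546, 574^131072=105, 574^262144=536; 574^323748 = 574^4 * 574^32 * 574^128 * 574^4096 * 574^8192 * 574^16384 * 574^32768 * 574^262144 = 293 (mod 617); answer 293
Stage 2: W1 = 293; r = -44; T(2) = -2*(17) - 1*(-44) = 10; iterating: T(2)=10, T(3)=-37, T(4)=64, T(5)=-91, T(6)=118, T(7)=-145, T(8)=172, T(9)=-199, T(10)=226, T(11)=-253, T(12)=280, T(13)=-307; answer -307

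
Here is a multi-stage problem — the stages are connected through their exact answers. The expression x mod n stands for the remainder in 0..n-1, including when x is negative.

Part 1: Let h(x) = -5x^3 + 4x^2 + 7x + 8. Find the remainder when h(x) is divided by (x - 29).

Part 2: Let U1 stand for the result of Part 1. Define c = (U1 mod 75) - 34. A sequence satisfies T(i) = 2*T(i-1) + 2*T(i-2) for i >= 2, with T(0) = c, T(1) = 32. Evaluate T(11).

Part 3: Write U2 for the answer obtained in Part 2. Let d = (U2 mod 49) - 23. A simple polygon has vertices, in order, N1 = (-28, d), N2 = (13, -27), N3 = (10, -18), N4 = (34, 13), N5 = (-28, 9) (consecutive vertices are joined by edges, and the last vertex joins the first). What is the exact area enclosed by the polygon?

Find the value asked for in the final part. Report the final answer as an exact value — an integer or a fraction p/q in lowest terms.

Part 1: remainder = value at the root: -5*(29)^3 + 4*(29)^2 + 7*(29)^1 + 8 = (-121945) + (3364) + (203) + (8) = -118370; answer -118370
Part 2: U1 = -118370; c = 21; T(2) = 2*(32) + 2*(21) = 106; iterating: T(2)=106, T(3)=276, T(4)=764, T(5)=2080, T(6)=5688, T(7)=15536, T(8)=42448, T(9)=115968, T(10)=316832, T(11)=865600; answer 865600
Part 3: U2 = 865600; d = -8; cross terms: (-28*-27 - 13*-8)=860, (13*-18 - 10*-27)=36, (10*13 - 34*-18)=742, (34*9 - -28*13)=670, (-28*-8 - -28*9)=476; twice the area = |2784| = 2784; area = 1392; answer 1392

1392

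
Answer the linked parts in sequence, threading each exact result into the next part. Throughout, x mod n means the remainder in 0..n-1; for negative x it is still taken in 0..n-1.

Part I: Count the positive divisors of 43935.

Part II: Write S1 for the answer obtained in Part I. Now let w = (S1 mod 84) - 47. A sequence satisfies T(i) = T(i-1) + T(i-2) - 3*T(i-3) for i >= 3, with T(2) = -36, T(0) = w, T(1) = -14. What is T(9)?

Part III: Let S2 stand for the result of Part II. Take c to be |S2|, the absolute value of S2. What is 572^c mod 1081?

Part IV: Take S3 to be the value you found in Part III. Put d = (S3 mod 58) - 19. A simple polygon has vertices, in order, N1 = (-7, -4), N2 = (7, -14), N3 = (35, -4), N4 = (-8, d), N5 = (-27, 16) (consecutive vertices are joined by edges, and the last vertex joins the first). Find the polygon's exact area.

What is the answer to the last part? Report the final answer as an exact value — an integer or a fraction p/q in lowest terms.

Part I: 43935 = 3 * 5 * 29 * 101; number of divisors = (1+1) * (1+1) * (1+1) * (1+1) = 16; answer 16
Part II: S1 = 16; w = -31; T(3) = 1*(-36) + 1*(-14) - 3*(-31) = 43; iterating: T(3)=43, T(4)=49, T(5)=200, T(6)=120, T(7)=173, T(8)=-307, T(9)=-494; answer -494
Part III: S2 = -494; c = 494; squarings mod 1081: 572^1=572, 572^2=722, 572^4=242, 572^8=190, 572^16=427, 572^32=721, 572^64=961, 572^128=347, 572^256=418; 572^494 = 572^2 * 572^4 * 572^8 * 572^32 * 572^64 * 572^128 * 572^256 = 836 (mod 1081); answer 836
Part IV: S3 = 836; d = 5; cross terms: (-7*-14 - 7*-4)=126, (7*-4 - 35*-14)=462, (35*5 - -8*-4)=143, (-8*16 - -27*5)=7, (-27*-4 - -7*16)=220; twice the area = |958| = 958; area = 479; answer 479

479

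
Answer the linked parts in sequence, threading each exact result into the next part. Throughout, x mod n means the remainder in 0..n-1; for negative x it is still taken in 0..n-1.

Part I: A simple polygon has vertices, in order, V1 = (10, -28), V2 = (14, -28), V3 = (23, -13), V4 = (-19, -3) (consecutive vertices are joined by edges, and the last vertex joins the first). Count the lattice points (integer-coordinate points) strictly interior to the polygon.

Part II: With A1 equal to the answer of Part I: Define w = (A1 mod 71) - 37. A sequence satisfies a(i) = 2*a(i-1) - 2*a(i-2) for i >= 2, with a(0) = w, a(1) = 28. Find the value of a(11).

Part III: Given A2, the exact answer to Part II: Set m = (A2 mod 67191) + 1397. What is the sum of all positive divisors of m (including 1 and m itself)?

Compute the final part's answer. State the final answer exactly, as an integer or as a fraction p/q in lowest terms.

1536

Part I: cross terms: (10*-28 - 14*-28)=112, (14*-13 - 23*-28)=462, (23*-3 - -19*-13)=-316, (-19*-28 - 10*-3)=562; twice the area = |820| = 820; area = 410; boundary points = 4 + 3 + 2 + 1 = 10; strictly interior points = area - boundary/2 + 1 = 406; answer 406
Part II: A1 = 406; w = 14; a(2) = 2*(28) - 2*(14) = 28; iterating: a(2)=28, a(3)=0, a(4)=-56, a(5)=-112, a(6)=-112, a(7)=0, a(8)=224, a(9)=448, a(10)=448, a(11)=0; answer 0
Part III: A2 = 0; m = 1397; 1397 = 11 * 127; sigma = (1 + 11) * (1 + 127) = 12 * 128 = 1536; answer 1536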